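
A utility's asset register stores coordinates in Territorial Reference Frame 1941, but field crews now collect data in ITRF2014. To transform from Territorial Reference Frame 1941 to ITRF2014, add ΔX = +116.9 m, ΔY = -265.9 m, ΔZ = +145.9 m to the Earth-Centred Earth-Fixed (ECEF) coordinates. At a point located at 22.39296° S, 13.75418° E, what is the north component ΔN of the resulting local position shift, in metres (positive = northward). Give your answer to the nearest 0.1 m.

The local north axis is (−sin φ cos λ, −sin φ sin λ, cos φ), giving ΔN = 43.257 − 24.084 + 134.898 = 154.07 m.

ΔN = 154.1 m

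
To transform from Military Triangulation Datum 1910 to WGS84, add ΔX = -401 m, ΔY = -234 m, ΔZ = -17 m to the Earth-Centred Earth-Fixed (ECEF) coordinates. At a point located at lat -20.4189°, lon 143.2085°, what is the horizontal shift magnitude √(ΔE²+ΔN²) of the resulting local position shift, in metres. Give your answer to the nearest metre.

430 m

At φ = -20.4189°, λ = 143.2085°: sin φ = -0.348881, cos φ = 0.937167, sin λ = 0.598905, cos λ = -0.800820.
ΔE = −sin λ·ΔX + cos λ·ΔY = −(0.598905)·(-401) + (-0.800820)·(-234) = 427.55 m.
ΔN = −sin φ cos λ·ΔX − sin φ sin λ·ΔY + cos φ·ΔZ = −(-0.348881)(-0.800820)(-401) − (-0.348881)(0.598905)(-234) + (0.937167)(-17) = 47.21 m.
Horizontal magnitude = √(ΔE² + ΔN²) = √(427.55² + 47.21²) = 430.15 m.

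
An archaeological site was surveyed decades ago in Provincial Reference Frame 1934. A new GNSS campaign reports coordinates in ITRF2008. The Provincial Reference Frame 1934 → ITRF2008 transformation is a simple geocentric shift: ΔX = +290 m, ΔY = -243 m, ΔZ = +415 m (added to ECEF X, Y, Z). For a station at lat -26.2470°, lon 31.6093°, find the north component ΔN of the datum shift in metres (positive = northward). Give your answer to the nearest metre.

At φ = -26.2470°, λ = 31.6093°: sin φ = -0.442242, cos φ = 0.896896, sin λ = 0.524124, cos λ = 0.851642.
ΔN = −sin φ cos λ·ΔX − sin φ sin λ·ΔY + cos φ·ΔZ = −(-0.442242)(0.851642)(290) − (-0.442242)(0.524124)(-243) + (0.896896)(415) = 425.11 m.

ΔN = 425 m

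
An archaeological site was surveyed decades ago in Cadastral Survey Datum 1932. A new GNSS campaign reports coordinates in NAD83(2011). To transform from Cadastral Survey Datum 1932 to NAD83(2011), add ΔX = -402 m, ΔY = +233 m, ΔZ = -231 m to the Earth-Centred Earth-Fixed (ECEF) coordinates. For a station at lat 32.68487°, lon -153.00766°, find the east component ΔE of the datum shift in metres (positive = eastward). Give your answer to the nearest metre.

The local east axis at (φ, λ) is (−sin λ, cos λ, 0), so ΔE = −sin(-153.00766°)·(-402) + cos(-153.00766°)·233 = -390.07 m.

ΔE = -390 m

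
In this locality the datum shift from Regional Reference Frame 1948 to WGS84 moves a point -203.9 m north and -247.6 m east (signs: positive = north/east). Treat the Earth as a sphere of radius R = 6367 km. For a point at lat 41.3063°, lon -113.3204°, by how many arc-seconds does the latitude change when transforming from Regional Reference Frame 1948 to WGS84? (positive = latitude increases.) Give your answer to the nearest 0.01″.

On a sphere of radius R, 1 rad of latitude = R, so Δφ = ΔN / R = -203.9 / 6367000 = -3.2025e-05 rad = -6.606″.

Δφ = -6.61″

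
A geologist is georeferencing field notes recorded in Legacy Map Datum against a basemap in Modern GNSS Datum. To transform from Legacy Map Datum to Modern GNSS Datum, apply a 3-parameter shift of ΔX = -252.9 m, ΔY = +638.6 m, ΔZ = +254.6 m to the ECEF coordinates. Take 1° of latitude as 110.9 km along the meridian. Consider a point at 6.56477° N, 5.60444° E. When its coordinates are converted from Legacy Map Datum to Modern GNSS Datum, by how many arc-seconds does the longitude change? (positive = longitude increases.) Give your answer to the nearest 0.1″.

Δλ = 21.6″

sin φ = 0.114326, cos φ = 0.993443, sin λ = 0.097660, cos λ = 0.995220.
East component: ΔE = −sin λ·ΔX + cos λ·ΔY = −(0.097660)(-252.9) + (0.995220)(638.6) = 660.25 m.
1° of latitude spans 110900 m; at latitude φ, 1° of longitude spans that × cos φ = 110172.9 m, so Δλ = 660.25 / 110172.9 × 3600 = 21.574″.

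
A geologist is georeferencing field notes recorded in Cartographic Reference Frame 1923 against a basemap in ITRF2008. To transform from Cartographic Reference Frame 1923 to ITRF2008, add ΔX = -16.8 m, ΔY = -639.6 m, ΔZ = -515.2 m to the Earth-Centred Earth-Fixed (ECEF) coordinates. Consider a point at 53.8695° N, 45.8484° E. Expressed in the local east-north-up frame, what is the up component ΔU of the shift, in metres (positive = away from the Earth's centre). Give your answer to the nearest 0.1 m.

At φ = 53.8695°, λ = 45.8484°: sin φ = 0.807676, cos φ = 0.589626, sin λ = 0.717499, cos λ = 0.696559.
ΔU = cos φ cos λ·ΔX + cos φ sin λ·ΔY + sin φ·ΔZ = (0.589626)(0.696559)(-16.8) + (0.589626)(0.717499)(-639.6) + (0.807676)(-515.2) = -693.60 m.

ΔU = -693.6 m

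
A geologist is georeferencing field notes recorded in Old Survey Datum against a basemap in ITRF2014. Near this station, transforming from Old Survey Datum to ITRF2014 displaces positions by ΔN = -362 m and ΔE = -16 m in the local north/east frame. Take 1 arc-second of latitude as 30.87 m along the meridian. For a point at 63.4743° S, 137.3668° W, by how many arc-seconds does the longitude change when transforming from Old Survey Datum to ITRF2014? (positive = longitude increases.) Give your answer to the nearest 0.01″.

Δλ = -1.16″

At latitude -63.4743°, cos φ = 0.446599.
1″ of longitude at this latitude = 30.87 × cos φ = 13.7865 m, so Δλ = -16.0 / 13.7865 = -1.161″.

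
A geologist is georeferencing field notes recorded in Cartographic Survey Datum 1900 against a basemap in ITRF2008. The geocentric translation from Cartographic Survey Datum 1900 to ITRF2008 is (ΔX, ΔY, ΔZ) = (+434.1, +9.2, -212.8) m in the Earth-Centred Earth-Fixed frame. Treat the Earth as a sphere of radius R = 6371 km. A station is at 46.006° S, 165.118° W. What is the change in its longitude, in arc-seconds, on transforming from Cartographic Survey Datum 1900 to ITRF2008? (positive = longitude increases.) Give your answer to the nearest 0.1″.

Δλ = 4.8″

sin φ = -0.719413, cos φ = 0.694583, sin λ = -0.256829, cos λ = -0.966457.
East component: ΔE = −sin λ·ΔX + cos λ·ΔY = −(-0.256829)(434.1) + (-0.966457)(9.2) = 102.60 m.
1° of latitude spans πR/180 = 111195 m; at latitude φ, 1° of longitude spans that × cos φ = 77234.1 m, so Δλ = 102.60 / 77234.1 × 3600 = 4.782″.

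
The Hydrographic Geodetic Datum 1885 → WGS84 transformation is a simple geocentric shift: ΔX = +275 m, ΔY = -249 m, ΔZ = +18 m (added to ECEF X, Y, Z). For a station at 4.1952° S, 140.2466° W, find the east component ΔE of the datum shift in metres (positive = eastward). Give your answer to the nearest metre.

The local east axis at (φ, λ) is (−sin λ, cos λ, 0), so ΔE = −sin(-140.2466°)·275 + cos(-140.2466°)·(-249) = 367.29 m.

ΔE = 367 m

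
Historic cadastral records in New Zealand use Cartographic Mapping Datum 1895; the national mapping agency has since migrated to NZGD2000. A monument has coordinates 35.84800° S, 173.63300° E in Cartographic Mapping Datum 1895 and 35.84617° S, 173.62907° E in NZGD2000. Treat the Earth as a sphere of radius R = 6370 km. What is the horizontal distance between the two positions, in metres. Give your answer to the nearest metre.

408 m

Δφ = -35.84617° − -35.84800° = +0.00183°; Δλ = 173.62907° − 173.63300° = -0.00393°.
1° along a meridian = πR/180 = 111177 m.
ΔN = Δφ × 111177 = 203.5 m; ΔE = Δλ × 111177 × cos(-35.84800°) = -0.00393 × 111177 × 0.810573 = -354.2 m.
Distance = √(ΔE² + ΔN²) = √((-354.2)² + 203.5²) = 408.4 m.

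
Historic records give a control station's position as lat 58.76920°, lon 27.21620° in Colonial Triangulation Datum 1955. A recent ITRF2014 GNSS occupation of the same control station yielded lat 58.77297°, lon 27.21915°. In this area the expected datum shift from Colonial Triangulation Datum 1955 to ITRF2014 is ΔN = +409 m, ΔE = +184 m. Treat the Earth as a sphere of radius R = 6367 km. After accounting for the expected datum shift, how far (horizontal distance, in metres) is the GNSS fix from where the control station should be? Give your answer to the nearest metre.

17 m

Observed coordinate differences: Δφ = +0.00377°, Δλ = +0.00295°.
Converting to metres (1° lat = 111125 m, cos φ = 0.518487): observed ΔN = 418.9 m, observed ΔE = 170.0 m.
Subtracting the expected shift leaves a residual of 418.9 − (409) = 9.9 m north and 170.0 − (184) = -14.0 m east.
Residual distance = √(9.9² + (-14.0)²) = 17.2 m.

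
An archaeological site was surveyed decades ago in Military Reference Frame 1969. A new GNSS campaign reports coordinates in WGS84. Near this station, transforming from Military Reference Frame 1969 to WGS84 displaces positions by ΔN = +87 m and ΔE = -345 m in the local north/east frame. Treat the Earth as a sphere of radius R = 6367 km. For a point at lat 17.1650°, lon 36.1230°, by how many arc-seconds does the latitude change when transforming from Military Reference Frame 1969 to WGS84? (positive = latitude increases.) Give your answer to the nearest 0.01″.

Δφ = 2.82″

On a sphere of radius R, 1 rad of latitude = R, so Δφ = ΔN / R = 87.0 / 6367000 = 1.3664e-05 rad = 2.818″.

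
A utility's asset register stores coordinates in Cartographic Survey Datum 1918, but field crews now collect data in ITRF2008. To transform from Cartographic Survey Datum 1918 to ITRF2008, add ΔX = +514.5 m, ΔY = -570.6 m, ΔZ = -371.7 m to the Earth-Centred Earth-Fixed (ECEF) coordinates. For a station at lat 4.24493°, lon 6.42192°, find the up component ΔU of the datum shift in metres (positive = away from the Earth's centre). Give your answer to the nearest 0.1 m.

ΔU = 418.7 m

The local up (radial) axis is (cos φ cos λ, cos φ sin λ, sin φ), giving ΔU = 509.869 − 63.646 − 27.513 = 418.71 m.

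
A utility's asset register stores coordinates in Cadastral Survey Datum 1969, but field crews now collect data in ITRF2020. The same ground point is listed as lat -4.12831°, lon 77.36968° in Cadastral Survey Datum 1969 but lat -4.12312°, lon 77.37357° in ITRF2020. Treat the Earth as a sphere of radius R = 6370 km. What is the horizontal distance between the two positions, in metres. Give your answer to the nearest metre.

720 m

Δφ = -4.12312° − -4.12831° = +0.00519°; Δλ = 77.37357° − 77.36968° = +0.00389°.
1° along a meridian = πR/180 = 111177 m.
ΔN = Δφ × 111177 = 577.0 m; ΔE = Δλ × 111177 × cos(-4.12831°) = +0.00389 × 111177 × 0.997405 = 431.4 m.
Distance = √(ΔE² + ΔN²) = √(431.4² + 577.0²) = 720.4 m.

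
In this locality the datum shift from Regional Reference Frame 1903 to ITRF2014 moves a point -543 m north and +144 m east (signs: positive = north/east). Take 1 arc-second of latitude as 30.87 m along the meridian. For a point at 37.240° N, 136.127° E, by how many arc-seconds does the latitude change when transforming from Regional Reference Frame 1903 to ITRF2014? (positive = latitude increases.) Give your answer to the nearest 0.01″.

1″ of latitude = 30.87 m, so Δφ = -543.0 / 30.87 = -17.590″.

Δφ = -17.59″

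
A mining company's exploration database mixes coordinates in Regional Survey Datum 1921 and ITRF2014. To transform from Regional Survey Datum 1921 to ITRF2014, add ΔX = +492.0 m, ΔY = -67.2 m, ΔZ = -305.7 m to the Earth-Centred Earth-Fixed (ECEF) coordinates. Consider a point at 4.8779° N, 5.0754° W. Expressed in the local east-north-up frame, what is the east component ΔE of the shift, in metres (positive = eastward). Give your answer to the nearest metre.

At φ = 4.8779°, λ = -5.0754°: sin φ = 0.085033, cos φ = 0.996378, sin λ = -0.088467, cos λ = 0.996079.
ΔE = −sin λ·ΔX + cos λ·ΔY = −(-0.088467)·(492.0) + (0.996079)·(-67.2) = -23.41 m.

ΔE = -23 m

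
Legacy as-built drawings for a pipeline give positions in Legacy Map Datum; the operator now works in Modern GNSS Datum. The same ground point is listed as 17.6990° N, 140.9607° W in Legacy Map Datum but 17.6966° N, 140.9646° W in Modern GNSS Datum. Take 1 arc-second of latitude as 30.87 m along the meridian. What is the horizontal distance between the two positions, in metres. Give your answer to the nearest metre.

Δφ = 17.6966° − 17.6990° = -0.0024°; Δλ = -140.9646° − -140.9607° = -0.0039°.
1° of latitude = 3600 × 30.87 = 111132 m.
ΔN = Δφ × 111132 = -266.7 m; ΔE = Δλ × 111132 × cos(17.6990°) = -0.0039 × 111132 × 0.952667 = -412.9 m.
Distance = √(ΔE² + ΔN²) = √((-412.9)² + (-266.7)²) = 491.6 m.

492 m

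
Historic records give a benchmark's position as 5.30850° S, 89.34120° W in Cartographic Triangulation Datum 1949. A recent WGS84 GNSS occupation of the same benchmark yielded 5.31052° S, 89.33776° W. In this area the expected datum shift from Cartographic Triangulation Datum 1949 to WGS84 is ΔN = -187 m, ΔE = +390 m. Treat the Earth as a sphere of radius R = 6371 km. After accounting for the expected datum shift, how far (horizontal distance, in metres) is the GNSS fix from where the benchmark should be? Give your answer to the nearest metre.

39 m

Observed coordinate differences: Δφ = -0.00202°, Δλ = +0.00344°.
Converting to metres (1° lat = 111195 m, cos φ = 0.995711): observed ΔN = -224.6 m, observed ΔE = 380.9 m.
Subtracting the expected shift leaves a residual of -224.6 − (-187) = -37.6 m north and 380.9 − (390) = -9.1 m east.
Residual distance = √((-37.6)² + (-9.1)²) = 38.7 m.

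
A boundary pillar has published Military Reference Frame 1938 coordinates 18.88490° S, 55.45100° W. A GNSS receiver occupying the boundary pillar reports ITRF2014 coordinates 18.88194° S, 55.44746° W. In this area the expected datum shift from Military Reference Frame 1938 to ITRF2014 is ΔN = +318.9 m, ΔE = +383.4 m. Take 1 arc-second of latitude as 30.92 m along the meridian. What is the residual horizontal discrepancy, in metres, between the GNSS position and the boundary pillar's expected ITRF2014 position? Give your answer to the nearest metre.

15 m

Observed coordinate differences: Δφ = +0.00296°, Δλ = +0.00354°.
Converting to metres (1° lat = 111312 m, cos φ = 0.946171): observed ΔN = 329.5 m, observed ΔE = 372.8 m.
Subtracting the expected shift leaves a residual of 329.5 − (318.9) = 10.6 m north and 372.8 − (383.4) = -10.6 m east.
Residual distance = √(10.6² + (-10.6)²) = 15.0 m.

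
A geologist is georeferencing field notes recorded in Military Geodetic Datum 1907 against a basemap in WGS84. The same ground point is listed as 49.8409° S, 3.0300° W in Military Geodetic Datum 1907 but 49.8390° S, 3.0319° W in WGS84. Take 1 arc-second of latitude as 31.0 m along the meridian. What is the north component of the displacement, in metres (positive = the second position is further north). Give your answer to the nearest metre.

ΔN = 212 m

Δφ = -49.8390° − -49.8409° = +0.0019°; Δλ = -3.0319° − -3.0300° = -0.0019°.
1° of latitude = 3600 × 31.00 = 111600 m.
ΔN = Δφ × 111600 = 212.0 m; ΔE = Δλ × 111600 × cos(-49.8409°) = -0.0019 × 111600 × 0.644912 = -136.7 m.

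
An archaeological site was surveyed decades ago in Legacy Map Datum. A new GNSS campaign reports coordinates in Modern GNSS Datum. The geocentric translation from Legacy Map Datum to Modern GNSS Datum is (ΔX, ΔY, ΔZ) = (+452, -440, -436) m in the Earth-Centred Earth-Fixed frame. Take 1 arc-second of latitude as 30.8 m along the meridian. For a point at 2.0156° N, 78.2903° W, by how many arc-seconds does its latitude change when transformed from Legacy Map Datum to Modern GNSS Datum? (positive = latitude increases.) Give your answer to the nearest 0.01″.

Δφ = -14.74″

sin φ = 0.035172, cos φ = 0.999381, sin λ = -0.979188, cos λ = 0.202953.
North component: ΔN = −sin φ cos λ·ΔX − sin φ sin λ·ΔY + cos φ·ΔZ = −(0.035172)(0.202953)(452) − (0.035172)(-0.979188)(-440) + (0.999381)(-436) = -454.11 m.
1° of latitude spans 3600 × 30.80 = 110880 m, so Δφ = -454.11 / 110880 × 3600 = -14.744″.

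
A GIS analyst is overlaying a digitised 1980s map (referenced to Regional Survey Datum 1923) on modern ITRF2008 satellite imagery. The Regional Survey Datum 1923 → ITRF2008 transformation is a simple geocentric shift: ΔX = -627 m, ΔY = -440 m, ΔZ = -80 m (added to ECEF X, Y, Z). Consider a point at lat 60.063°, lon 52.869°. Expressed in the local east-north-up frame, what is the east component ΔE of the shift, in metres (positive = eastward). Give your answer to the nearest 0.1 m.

At φ = 60.063°, λ = 52.869°: sin φ = 0.866575, cos φ = 0.499047, sin λ = 0.797257, cos λ = 0.603639.
ΔE = −sin λ·ΔX + cos λ·ΔY = −(0.797257)·(-627) + (0.603639)·(-440) = 234.28 m.

ΔE = 234.3 m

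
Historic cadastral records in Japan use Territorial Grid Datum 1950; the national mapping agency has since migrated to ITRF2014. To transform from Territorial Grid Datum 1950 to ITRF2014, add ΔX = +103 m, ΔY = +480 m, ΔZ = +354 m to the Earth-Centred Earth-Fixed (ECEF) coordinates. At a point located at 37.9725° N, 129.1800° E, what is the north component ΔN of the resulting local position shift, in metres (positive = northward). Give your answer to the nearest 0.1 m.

At φ = 37.9725°, λ = 129.1800°: sin φ = 0.615283, cos φ = 0.788306, sin λ = 0.775165, cos λ = -0.631759.
ΔN = −sin φ cos λ·ΔX − sin φ sin λ·ΔY + cos φ·ΔZ = −(0.615283)(-0.631759)(103) − (0.615283)(0.775165)(480) + (0.788306)(354) = 90.16 m.

ΔN = 90.2 m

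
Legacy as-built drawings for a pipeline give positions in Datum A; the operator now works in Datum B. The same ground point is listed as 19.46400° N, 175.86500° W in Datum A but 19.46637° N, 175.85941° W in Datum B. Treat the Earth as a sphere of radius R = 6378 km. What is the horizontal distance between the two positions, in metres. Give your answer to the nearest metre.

643 m

Δφ = 19.46637° − 19.46400° = +0.00237°; Δλ = -175.85941° − -175.86500° = +0.00559°.
1° along a meridian = πR/180 = 111317 m.
ΔN = Δφ × 111317 = 263.8 m; ΔE = Δλ × 111317 × cos(19.46400°) = +0.00559 × 111317 × 0.942851 = 586.7 m.
Distance = √(ΔE² + ΔN²) = √(586.7² + 263.8²) = 643.3 m.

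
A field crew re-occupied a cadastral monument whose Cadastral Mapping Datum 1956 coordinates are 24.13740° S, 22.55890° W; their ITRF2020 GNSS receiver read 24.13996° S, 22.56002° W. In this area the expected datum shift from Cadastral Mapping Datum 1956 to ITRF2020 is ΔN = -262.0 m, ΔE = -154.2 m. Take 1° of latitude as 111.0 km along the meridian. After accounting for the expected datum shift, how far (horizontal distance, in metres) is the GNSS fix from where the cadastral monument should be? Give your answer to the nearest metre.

Observed coordinate differences: Δφ = -0.00256°, Δλ = -0.00112°.
Converting to metres (1° lat = 111000 m, cos φ = 0.912567): observed ΔN = -284.2 m, observed ΔE = -113.5 m.
Subtracting the expected shift leaves a residual of -284.2 − (-262.0) = -22.2 m north and -113.5 − (-154.2) = 40.7 m east.
Residual distance = √((-22.2)² + 40.7²) = 46.4 m.

46 m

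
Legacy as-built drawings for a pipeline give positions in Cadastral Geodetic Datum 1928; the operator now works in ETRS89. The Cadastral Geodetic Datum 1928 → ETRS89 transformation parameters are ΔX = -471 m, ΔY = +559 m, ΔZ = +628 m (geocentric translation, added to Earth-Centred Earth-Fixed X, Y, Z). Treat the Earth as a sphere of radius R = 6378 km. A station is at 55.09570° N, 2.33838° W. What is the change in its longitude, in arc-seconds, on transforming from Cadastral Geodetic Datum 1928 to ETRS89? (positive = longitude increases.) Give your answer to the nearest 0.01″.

Δλ = 30.48″

sin φ = 0.820109, cos φ = 0.572207, sin λ = -0.040801, cos λ = 0.999167.
East component: ΔE = −sin λ·ΔX + cos λ·ΔY = −(-0.040801)(-471) + (0.999167)(559) = 539.32 m.
1° of latitude spans πR/180 = 111317 m; at latitude φ, 1° of longitude spans that × cos φ = 63696.5 m, so Δλ = 539.32 / 63696.5 × 3600 = 30.481″.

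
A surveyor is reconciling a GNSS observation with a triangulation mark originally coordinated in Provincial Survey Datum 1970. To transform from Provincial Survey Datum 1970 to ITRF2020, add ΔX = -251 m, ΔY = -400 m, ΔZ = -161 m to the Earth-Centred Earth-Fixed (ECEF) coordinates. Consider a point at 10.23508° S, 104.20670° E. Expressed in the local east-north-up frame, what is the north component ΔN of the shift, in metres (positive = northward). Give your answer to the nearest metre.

ΔN = -216 m

The local north axis is (−sin φ cos λ, −sin φ sin λ, cos φ), giving ΔN = 10.946 − 68.901 − 158.438 = -216.39 m.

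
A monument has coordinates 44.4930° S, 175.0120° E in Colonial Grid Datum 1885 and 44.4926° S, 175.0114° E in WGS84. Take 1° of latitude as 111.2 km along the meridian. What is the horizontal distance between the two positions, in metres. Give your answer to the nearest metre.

Δφ = -44.4926° − -44.4930° = +0.0004°; Δλ = 175.0114° − 175.0120° = -0.0006°.
ΔN = Δφ × 111200 = 44.5 m; ΔE = Δλ × 111200 × cos(-44.4930°) = -0.0006 × 111200 × 0.713336 = -47.6 m.
Distance = √(ΔE² + ΔN²) = √((-47.6)² + 44.5²) = 65.1 m.

65 m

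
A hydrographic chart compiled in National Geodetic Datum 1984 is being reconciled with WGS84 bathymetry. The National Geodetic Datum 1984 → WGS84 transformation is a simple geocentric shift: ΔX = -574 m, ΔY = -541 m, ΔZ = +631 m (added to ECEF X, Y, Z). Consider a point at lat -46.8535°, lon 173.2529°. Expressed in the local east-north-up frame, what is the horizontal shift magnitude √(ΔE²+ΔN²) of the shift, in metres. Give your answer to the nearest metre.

1004 m

The local east axis at (φ, λ) is (−sin λ, cos λ, 0), so ΔE = −sin(173.2529°)·(-574) + cos(173.2529°)·(-541) = 604.69 m.
The local north axis is (−sin φ cos λ, −sin φ sin λ, cos φ), giving ΔN = 415.894 − 46.374 + 431.520 = 801.04 m.
Horizontal magnitude = √(ΔE² + ΔN²) = √(604.69² + 801.04²) = 1003.65 m.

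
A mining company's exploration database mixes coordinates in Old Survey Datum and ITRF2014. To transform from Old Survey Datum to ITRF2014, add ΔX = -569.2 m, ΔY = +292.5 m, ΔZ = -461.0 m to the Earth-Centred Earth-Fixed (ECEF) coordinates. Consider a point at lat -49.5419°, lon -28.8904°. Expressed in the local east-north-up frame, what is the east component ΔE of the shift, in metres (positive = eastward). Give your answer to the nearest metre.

ΔE = -19 m

The local east axis at (φ, λ) is (−sin λ, cos λ, 0), so ΔE = −sin(-28.8904°)·(-569.2) + cos(-28.8904°)·292.5 = -18.90 m.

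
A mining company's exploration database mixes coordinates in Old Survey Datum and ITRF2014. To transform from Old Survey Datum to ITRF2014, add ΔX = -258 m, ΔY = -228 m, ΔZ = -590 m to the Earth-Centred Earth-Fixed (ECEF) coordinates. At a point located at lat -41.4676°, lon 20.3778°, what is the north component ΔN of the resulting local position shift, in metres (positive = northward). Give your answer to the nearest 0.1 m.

ΔN = -654.8 m

The local north axis is (−sin φ cos λ, −sin φ sin λ, cos φ), giving ΔN = -160.155 − 52.573 − 442.105 = -654.83 m.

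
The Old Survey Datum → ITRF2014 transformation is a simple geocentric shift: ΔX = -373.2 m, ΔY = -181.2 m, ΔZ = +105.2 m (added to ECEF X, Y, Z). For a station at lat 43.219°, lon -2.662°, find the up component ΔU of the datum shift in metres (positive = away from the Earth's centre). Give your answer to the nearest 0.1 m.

ΔU = -193.5 m

At φ = 43.219°, λ = -2.662°: sin φ = 0.684789, cos φ = 0.728742, sin λ = -0.046444, cos λ = 0.998921.
ΔU = cos φ cos λ·ΔX + cos φ sin λ·ΔY + sin φ·ΔZ = (0.728742)(0.998921)(-373.2) + (0.728742)(-0.046444)(-181.2) + (0.684789)(105.2) = -193.50 m.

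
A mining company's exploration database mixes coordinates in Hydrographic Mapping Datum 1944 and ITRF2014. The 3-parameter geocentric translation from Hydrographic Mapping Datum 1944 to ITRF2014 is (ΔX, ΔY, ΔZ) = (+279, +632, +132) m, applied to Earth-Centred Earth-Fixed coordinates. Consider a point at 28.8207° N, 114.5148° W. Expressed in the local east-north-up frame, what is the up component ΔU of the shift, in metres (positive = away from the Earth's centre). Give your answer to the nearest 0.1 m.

ΔU = -541.6 m

At φ = 28.8207°, λ = -114.5148°: sin φ = 0.482070, cos φ = 0.876133, sin λ = -0.909854, cos λ = -0.414928.
ΔU = cos φ cos λ·ΔX + cos φ sin λ·ΔY + sin φ·ΔZ = (0.876133)(-0.414928)(279) + (0.876133)(-0.909854)(632) + (0.482070)(132) = -541.59 m.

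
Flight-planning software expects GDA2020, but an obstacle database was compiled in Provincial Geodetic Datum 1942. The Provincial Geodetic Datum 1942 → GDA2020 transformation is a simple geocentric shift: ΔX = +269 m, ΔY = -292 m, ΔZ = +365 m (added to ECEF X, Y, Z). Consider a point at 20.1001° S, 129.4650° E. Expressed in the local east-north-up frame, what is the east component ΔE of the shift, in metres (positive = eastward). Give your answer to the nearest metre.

The local east axis at (φ, λ) is (−sin λ, cos λ, 0), so ΔE = −sin(129.4650°)·269 + cos(129.4650°)·(-292) = -22.07 m.

ΔE = -22 m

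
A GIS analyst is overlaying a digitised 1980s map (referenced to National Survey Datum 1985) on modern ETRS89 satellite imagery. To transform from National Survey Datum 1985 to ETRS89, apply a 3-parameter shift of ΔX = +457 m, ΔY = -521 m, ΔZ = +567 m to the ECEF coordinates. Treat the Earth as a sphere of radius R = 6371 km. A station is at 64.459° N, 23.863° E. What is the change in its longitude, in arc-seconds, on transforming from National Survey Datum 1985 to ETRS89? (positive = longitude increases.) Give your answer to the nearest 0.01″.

Δλ = -49.66″

sin φ = 0.902277, cos φ = 0.431157, sin λ = 0.404551, cos λ = 0.914515.
East component: ΔE = −sin λ·ΔX + cos λ·ΔY = −(0.404551)(457) + (0.914515)(-521) = -661.34 m.
1° of latitude spans πR/180 = 111195 m; at latitude φ, 1° of longitude spans that × cos φ = 47942.5 m, so Δλ = -661.34 / 47942.5 × 3600 = -49.660″.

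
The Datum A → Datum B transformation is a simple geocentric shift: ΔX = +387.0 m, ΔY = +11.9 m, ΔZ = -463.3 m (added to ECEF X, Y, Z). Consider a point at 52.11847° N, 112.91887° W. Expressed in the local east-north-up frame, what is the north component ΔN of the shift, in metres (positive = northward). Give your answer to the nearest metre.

ΔN = -157 m

At φ = 52.11847°, λ = -112.91887°: sin φ = 0.789282, cos φ = 0.614031, sin λ = -0.921057, cos λ = -0.389427.
ΔN = −sin φ cos λ·ΔX − sin φ sin λ·ΔY + cos φ·ΔZ = −(0.789282)(-0.389427)(387.0) − (0.789282)(-0.921057)(11.9) + (0.614031)(-463.3) = -156.88 m.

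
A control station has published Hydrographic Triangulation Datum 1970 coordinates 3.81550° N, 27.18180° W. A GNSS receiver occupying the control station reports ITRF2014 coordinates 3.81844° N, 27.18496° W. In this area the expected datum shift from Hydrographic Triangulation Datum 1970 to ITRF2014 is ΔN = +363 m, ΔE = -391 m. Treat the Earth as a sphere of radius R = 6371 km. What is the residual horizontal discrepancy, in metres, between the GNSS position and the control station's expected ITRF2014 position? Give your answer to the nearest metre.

54 m

Observed coordinate differences: Δφ = +0.00294°, Δλ = -0.00316°.
Converting to metres (1° lat = 111195 m, cos φ = 0.997784): observed ΔN = 326.9 m, observed ΔE = -350.6 m.
Subtracting the expected shift leaves a residual of 326.9 − (363) = -36.1 m north and -350.6 − (-391) = 40.4 m east.
Residual distance = √((-36.1)² + 40.4²) = 54.2 m.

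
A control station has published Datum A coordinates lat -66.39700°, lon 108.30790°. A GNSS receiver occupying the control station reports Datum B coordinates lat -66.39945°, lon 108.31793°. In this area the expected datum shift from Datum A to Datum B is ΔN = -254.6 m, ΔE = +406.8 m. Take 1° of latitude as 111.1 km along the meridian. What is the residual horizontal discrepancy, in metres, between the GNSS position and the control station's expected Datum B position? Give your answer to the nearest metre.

Observed coordinate differences: Δφ = -0.00245°, Δλ = +0.01003°.
Converting to metres (1° lat = 111100 m, cos φ = 0.400397): observed ΔN = -272.2 m, observed ΔE = 446.2 m.
Subtracting the expected shift leaves a residual of -272.2 − (-254.6) = -17.6 m north and 446.2 − (406.8) = 39.4 m east.
Residual distance = √((-17.6)² + 39.4²) = 43.1 m.

43 m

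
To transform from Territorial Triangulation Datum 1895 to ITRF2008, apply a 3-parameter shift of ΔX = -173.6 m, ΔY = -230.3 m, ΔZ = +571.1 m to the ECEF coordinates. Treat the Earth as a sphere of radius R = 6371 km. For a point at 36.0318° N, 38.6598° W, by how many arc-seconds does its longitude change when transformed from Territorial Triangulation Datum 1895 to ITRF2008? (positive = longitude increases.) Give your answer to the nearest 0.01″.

Δλ = -11.54″

sin φ = 0.588234, cos φ = 0.808691, sin λ = -0.624695, cos λ = 0.780869.
East component: ΔE = −sin λ·ΔX + cos λ·ΔY = −(-0.624695)(-173.6) + (0.780869)(-230.3) = -288.28 m.
1° of latitude spans πR/180 = 111195 m; at latitude φ, 1° of longitude spans that × cos φ = 89922.3 m, so Δλ = -288.28 / 89922.3 × 3600 = -11.541″.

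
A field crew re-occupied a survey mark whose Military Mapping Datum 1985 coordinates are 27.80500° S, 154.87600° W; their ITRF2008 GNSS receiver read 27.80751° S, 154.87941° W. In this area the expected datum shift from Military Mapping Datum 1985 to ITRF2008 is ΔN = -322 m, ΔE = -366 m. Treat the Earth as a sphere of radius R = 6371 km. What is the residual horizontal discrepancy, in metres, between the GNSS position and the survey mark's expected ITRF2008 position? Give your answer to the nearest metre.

Observed coordinate differences: Δφ = -0.00251°, Δλ = -0.00341°.
Converting to metres (1° lat = 111195 m, cos φ = 0.884540): observed ΔN = -279.1 m, observed ΔE = -335.4 m.
Subtracting the expected shift leaves a residual of -279.1 − (-322) = 42.9 m north and -335.4 − (-366) = 30.6 m east.
Residual distance = √(42.9² + 30.6²) = 52.7 m.

53 m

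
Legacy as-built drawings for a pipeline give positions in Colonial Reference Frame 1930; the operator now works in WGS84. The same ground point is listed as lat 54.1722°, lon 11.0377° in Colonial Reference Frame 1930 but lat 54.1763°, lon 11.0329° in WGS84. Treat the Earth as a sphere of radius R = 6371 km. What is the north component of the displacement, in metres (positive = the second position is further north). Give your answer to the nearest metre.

ΔN = 456 m

Δφ = 54.1763° − 54.1722° = +0.0041°; Δλ = 11.0329° − 11.0377° = -0.0048°.
1° along a meridian = πR/180 = 111195 m.
ΔN = Δφ × 111195 = 455.9 m; ΔE = Δλ × 111195 × cos(54.1722°) = -0.0048 × 111195 × 0.585351 = -312.4 m.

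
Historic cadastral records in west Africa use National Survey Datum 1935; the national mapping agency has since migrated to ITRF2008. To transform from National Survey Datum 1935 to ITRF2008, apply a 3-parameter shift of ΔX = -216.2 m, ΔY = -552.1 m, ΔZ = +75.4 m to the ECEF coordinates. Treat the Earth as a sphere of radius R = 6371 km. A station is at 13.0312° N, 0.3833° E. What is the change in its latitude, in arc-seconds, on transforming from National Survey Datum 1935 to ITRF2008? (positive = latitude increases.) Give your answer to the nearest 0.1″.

sin φ = 0.225482, cos φ = 0.974247, sin λ = 0.006690, cos λ = 0.999978.
North component: ΔN = −sin φ cos λ·ΔX − sin φ sin λ·ΔY + cos φ·ΔZ = −(0.225482)(0.999978)(-216.2) − (0.225482)(0.006690)(-552.1) + (0.974247)(75.4) = 123.04 m.
1° of latitude spans πR/180 = 111195 m, so Δφ = 123.04 / 111195 × 3600 = 3.983″.

Δφ = 4.0″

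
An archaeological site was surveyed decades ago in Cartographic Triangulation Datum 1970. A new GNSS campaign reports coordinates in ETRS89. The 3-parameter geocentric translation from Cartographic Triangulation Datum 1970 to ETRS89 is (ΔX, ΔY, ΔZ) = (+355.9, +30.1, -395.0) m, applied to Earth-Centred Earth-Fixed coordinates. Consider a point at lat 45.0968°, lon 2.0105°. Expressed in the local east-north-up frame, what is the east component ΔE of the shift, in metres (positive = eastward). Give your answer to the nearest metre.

ΔE = 18 m

The local east axis at (φ, λ) is (−sin λ, cos λ, 0), so ΔE = −sin(2.0105°)·355.9 + cos(2.0105°)·30.1 = 17.60 m.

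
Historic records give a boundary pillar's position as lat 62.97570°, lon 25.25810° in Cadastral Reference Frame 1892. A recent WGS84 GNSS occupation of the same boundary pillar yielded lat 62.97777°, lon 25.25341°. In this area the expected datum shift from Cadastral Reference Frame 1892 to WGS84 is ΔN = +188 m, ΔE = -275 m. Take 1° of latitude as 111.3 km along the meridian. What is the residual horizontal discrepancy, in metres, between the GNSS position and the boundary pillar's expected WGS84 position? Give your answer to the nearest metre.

57 m

Observed coordinate differences: Δφ = +0.00207°, Δλ = -0.00469°.
Converting to metres (1° lat = 111300 m, cos φ = 0.454368): observed ΔN = 230.4 m, observed ΔE = -237.2 m.
Subtracting the expected shift leaves a residual of 230.4 − (188) = 42.4 m north and -237.2 − (-275) = 37.8 m east.
Residual distance = √(42.4² + 37.8²) = 56.8 m.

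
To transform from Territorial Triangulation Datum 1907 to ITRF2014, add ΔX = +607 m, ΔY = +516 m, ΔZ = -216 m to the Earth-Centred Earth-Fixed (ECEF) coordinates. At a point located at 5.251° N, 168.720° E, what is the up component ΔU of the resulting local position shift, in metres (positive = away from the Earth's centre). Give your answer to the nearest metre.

The local up (radial) axis is (cos φ cos λ, cos φ sin λ, sin φ), giving ΔU = -592.776 + 100.508 − 19.768 = -512.04 m.

ΔU = -512 m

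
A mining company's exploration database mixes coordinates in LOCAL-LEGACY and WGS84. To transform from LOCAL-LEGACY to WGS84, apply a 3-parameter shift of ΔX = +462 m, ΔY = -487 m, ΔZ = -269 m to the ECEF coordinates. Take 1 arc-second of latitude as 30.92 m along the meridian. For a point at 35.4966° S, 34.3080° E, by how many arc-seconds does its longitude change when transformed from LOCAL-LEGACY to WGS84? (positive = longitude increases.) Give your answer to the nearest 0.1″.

sin φ = -0.580655, cos φ = 0.814150, sin λ = 0.563641, cos λ = 0.826020.
East component: ΔE = −sin λ·ΔX + cos λ·ΔY = −(0.563641)(462) + (0.826020)(-487) = -662.67 m.
1° of latitude spans 3600 × 30.92 = 111312 m; at latitude φ, 1° of longitude spans that × cos φ = 90624.7 m, so Δλ = -662.67 / 90624.7 × 3600 = -26.324″.

Δλ = -26.3″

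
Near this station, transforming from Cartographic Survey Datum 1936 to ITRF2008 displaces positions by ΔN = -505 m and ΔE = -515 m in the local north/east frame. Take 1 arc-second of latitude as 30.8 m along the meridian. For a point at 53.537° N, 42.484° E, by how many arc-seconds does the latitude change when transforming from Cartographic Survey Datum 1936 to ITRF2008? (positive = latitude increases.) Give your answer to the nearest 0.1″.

1″ of latitude = 30.80 m, so Δφ = -505.0 / 30.80 = -16.396″.

Δφ = -16.4″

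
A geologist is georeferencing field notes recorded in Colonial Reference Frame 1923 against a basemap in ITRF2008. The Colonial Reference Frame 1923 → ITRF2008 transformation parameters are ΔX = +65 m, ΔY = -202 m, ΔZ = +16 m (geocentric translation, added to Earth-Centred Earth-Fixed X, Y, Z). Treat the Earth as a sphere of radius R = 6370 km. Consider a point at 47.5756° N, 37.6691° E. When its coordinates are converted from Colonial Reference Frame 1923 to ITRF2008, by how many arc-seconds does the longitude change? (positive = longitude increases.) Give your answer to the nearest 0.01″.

Δλ = -9.58″

sin φ = 0.738168, cos φ = 0.674617, sin λ = 0.611100, cos λ = 0.791553.
East component: ΔE = −sin λ·ΔX + cos λ·ΔY = −(0.611100)(65) + (0.791553)(-202) = -199.62 m.
1° of latitude spans πR/180 = 111177 m; at latitude φ, 1° of longitude spans that × cos φ = 75002.2 m, so Δλ = -199.62 / 75002.2 × 3600 = -9.581″.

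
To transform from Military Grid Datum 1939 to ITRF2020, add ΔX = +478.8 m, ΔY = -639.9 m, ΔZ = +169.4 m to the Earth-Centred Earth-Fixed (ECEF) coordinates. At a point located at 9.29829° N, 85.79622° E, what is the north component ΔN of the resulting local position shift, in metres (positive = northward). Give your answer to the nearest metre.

ΔN = 265 m

At φ = 9.29829°, λ = 85.79622°: sin φ = 0.161574, cos φ = 0.986861, sin λ = 0.997310, cos λ = 0.073304.
ΔN = −sin φ cos λ·ΔX − sin φ sin λ·ΔY + cos φ·ΔZ = −(0.161574)(0.073304)(478.8) − (0.161574)(0.997310)(-639.9) + (0.986861)(169.4) = 264.62 m.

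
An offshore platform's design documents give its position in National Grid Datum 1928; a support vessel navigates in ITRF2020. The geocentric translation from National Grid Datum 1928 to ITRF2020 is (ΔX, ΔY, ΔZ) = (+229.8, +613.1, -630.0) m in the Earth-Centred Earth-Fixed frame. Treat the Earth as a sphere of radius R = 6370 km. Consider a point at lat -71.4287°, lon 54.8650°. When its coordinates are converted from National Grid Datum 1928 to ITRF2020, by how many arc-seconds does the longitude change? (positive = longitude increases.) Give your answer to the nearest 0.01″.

sin φ = -0.947928, cos φ = 0.318485, sin λ = 0.817798, cos λ = 0.575505.
East component: ΔE = −sin λ·ΔX + cos λ·ΔY = −(0.817798)(229.8) + (0.575505)(613.1) = 164.91 m.
1° of latitude spans πR/180 = 111177 m; at latitude φ, 1° of longitude spans that × cos φ = 35408.3 m, so Δλ = 164.91 / 35408.3 × 3600 = 16.767″.

Δλ = 16.77″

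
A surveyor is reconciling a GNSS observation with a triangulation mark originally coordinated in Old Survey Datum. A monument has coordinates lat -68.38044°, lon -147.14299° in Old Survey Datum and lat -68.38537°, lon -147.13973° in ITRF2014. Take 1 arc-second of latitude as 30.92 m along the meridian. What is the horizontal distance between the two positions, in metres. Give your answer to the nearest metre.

Δφ = -68.38537° − -68.38044° = -0.00493°; Δλ = -147.13973° − -147.14299° = +0.00326°.
1° of latitude = 3600 × 30.92 = 111312 m.
ΔN = Δφ × 111312 = -548.8 m; ΔE = Δλ × 111312 × cos(-68.38044°) = +0.00326 × 111312 × 0.368442 = 133.7 m.
Distance = √(ΔE² + ΔN²) = √(133.7² + (-548.8)²) = 564.8 m.

565 m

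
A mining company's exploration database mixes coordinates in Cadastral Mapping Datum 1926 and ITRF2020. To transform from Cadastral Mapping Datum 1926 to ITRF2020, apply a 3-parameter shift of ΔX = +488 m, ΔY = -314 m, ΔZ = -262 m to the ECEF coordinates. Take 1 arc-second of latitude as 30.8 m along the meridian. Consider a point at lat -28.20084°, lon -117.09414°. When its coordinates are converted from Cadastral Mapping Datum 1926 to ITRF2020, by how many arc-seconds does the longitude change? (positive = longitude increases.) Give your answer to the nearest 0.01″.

Δλ = 21.27″

sin φ = -0.472564, cos φ = 0.881297, sin λ = -0.890259, cos λ = -0.455454.
East component: ΔE = −sin λ·ΔX + cos λ·ΔY = −(-0.890259)(488) + (-0.455454)(-314) = 577.46 m.
1° of latitude spans 3600 × 30.80 = 110880 m; at latitude φ, 1° of longitude spans that × cos φ = 97718.2 m, so Δλ = 577.46 / 97718.2 × 3600 = 21.274″.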